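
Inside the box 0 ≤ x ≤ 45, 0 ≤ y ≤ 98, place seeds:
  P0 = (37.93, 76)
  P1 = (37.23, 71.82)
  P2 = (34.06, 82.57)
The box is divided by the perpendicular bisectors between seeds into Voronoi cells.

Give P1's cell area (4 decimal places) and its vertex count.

Area of P1's cell: 3241.9315 (5 vertices)

1. box [0,45]×[0,98]: [(0, 0) (45, 0) (45, 98) (0, 98)]
2. ⊥bis P1·P0 via (37.58,73.91): [(0, 80.2033) (0, 0) (45, 0) (45, 72.6674)]  |A|=3439.5911
3. ⊥bis P1·P2 via (35.645,77.195): [(29.2408, 75.3065) (0, 66.6839) (0, 0) (45, 0) (45, 72.6674)]  |A|=3241.9315
4. canonical 5-gon: [(29.2408, 75.3065) (0, 66.6839) (0, 0) (45, 0) (45, 72.6674)]
5. shoelace: 3241.9315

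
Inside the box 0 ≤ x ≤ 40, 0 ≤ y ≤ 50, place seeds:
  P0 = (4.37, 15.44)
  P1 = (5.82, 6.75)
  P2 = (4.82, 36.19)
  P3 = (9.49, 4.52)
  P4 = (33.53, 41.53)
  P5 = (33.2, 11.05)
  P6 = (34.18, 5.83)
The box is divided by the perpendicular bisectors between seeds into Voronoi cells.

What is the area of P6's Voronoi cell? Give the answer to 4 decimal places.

1. box [0,40]×[0,50]: [(0, 0) (40, 0) (40, 50) (0, 50)]
2. ⊥bis P6·P0 via (19.275,10.635): [(15.8465, 0) (40, 0) (40, 50) (31.9653, 50)]  |A|=804.7041
3. ⊥bis P6·P1 via (20,6.29): [(20.2378, 13.6217) (19.796, 0) (40, 0) (40, 50) (31.9653, 50)]  |A|=777.8053
4. ⊥bis P6·P2 via (19.5,21.01): [(24.0328, 25.3935) (20.2378, 13.6217) (19.796, 0) (40, 0) (40, 40.8348)]  |A|=605.7804
5. ⊥bis P6·P3 via (21.835,5.175): [(24.0328, 25.3935) (21.2245, 16.6822) (22.1096, 0) (40, 0) (40, 40.8348)]  |A|=580.4388
6. ⊥bis P6·P4 via (33.855,23.68): [(23.4191, 23.49) (21.2245, 16.6822) (22.1096, 0) (40, 0) (40, 23.7919)]  |A|=428.6869
7. ⊥bis P6·P5 via (33.69,8.44): [(21.7804, 6.2041) (22.1096, 0) (40, 0) (40, 9.6246)]  |A|=143.1755
8. canonical 4-gon: [(21.7804, 6.2041) (22.1096, 0) (40, 0) (40, 9.6246)]
9. shoelace: 143.1755

Area of P6's cell: 143.1755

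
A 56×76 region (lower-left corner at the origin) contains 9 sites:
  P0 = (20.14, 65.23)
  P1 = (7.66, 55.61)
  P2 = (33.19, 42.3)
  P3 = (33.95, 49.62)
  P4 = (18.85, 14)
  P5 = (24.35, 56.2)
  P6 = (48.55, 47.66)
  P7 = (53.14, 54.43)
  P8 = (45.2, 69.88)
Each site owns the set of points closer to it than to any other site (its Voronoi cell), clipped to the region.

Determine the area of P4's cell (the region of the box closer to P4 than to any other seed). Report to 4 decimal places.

Area of P4's cell: 1450.1935

1. box [0,56]×[0,76]: [(0, 0) (56, 0) (56, 76) (0, 76)]
2. ⊥bis P4·P0 via (19.495,39.615): [(0, 40.1059) (0, 0) (56, 0) (56, 38.6958)]  |A|=2206.447
3. ⊥bis P4·P1 via (13.255,34.805): [(30.1439, 39.3469) (0, 31.2404) (0, 0) (56, 0) (56, 38.6958)]  |A|=2072.8266
4. ⊥bis P4·P2 via (26.02,28.15): [(13.0142, 34.7402) (0, 31.2404) (0, 0) (56, 0) (56, 12.9587)]  |A|=1454.5311
5. ⊥bis P4·P3 via (26.4,31.81): [(13.0142, 34.7402) (0, 31.2404) (0, 0) (56, 0) (56, 12.9587)]  |A|=1454.5311
6. ⊥bis P4·P5 via (21.6,35.1): [(13.0142, 34.7402) (0, 31.2404) (0, 0) (56, 0) (56, 12.9587)]  |A|=1454.5311
7. ⊥bis P4·P6 via (33.7,30.83): [(51.1943, 15.3938) (13.0142, 34.7402) (0, 31.2404) (0, 0) (56, 0) (56, 11.1535)]  |A|=1450.1935
8. ⊥bis P4·P7 via (35.995,34.215): [(51.1943, 15.3938) (13.0142, 34.7402) (0, 31.2404) (0, 0) (56, 0) (56, 11.1535)]  |A|=1450.1935
9. ⊥bis P4·P8 via (32.025,41.94): [(51.1943, 15.3938) (13.0142, 34.7402) (0, 31.2404) (0, 0) (56, 0) (56, 11.1535)]  |A|=1450.1935
10. canonical 6-gon: [(51.1943, 15.3938) (13.0142, 34.7402) (0, 31.2404) (0, 0) (56, 0) (56, 11.1535)]
11. shoelace: 1450.1935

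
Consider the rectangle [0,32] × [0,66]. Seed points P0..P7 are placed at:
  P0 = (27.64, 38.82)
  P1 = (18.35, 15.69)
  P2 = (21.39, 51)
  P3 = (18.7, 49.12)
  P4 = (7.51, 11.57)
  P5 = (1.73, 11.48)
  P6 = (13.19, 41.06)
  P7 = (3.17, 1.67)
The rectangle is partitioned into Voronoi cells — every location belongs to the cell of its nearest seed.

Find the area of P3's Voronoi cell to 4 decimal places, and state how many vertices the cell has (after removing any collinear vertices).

1. box [0,32]×[0,66]: [(0, 0) (32, 0) (32, 66) (0, 66)]
2. ⊥bis P3·P0 via (23.17,43.97): [(0, 23.8593) (32, 51.6341) (32, 66) (0, 66)]  |A|=904.105
3. ⊥bis P3·P1 via (18.525,32.405): [(0, 32.599) (9.9491, 32.4948) (32, 51.6341) (32, 66) (0, 66)]  |A|=860.6293
4. ⊥bis P3·P2 via (20.045,50.06): [(0, 32.599) (9.9491, 32.4948) (23.8741, 44.5811) (8.9048, 66) (0, 66)]  |A|=554.9246
5. ⊥bis P3·P4 via (13.105,30.345): [(0, 34.2503) (5.7433, 32.5388) (9.9491, 32.4948) (23.8741, 44.5811) (8.9048, 66) (0, 66)]  |A|=550.1824
6. ⊥bis P3·P5 via (10.215,30.3): [(0, 34.9054) (4.286, 32.9731) (5.7433, 32.5388) (9.9491, 32.4948) (23.8741, 44.5811) (8.9048, 66) (0, 66)]  |A|=548.7785
7. ⊥bis P3·P6 via (15.945,45.09): [(0, 55.9904) (20.7085, 41.8335) (23.8741, 44.5811) (8.9048, 66) (0, 66)]  |A|=265.7071
8. ⊥bis P3·P7 via (10.935,25.395): [(0, 55.9904) (20.7085, 41.8335) (23.8741, 44.5811) (8.9048, 66) (0, 66)]  |A|=265.7071
9. canonical 5-gon: [(0, 55.9904) (20.7085, 41.8335) (23.8741, 44.5811) (8.9048, 66) (0, 66)]
10. shoelace: 265.7071

Area of P3's cell: 265.7071 (5 vertices)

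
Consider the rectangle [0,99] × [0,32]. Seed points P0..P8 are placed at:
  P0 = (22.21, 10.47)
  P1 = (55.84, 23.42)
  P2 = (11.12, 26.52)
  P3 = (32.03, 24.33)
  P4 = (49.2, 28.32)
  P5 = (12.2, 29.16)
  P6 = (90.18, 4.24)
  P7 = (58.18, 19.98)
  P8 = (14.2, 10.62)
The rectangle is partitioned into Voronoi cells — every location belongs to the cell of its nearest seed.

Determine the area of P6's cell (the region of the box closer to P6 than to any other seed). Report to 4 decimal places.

Area of P6's cell: 733.0114

1. box [0,99]×[0,32]: [(0, 0) (99, 0) (99, 32) (0, 32)]
2. ⊥bis P6·P0 via (56.195,7.355): [(55.5209, 0) (99, 0) (99, 32) (58.4539, 32)]  |A|=1344.4037
3. ⊥bis P6·P1 via (73.01,13.83): [(65.2855, 0) (99, 0) (99, 32) (83.1585, 32)]  |A|=792.8955
4. ⊥bis P6·P2 via (50.65,15.38): [(65.2855, 0) (99, 0) (99, 32) (83.1585, 32)]  |A|=792.8955
5. ⊥bis P6·P3 via (61.105,14.285): [(65.2855, 0) (99, 0) (99, 32) (83.1585, 32)]  |A|=792.8955
6. ⊥bis P6·P4 via (69.69,16.28): [(65.2855, 0) (99, 0) (99, 32) (83.1585, 32)]  |A|=792.8955
7. ⊥bis P6·P5 via (51.19,16.7): [(65.2855, 0) (99, 0) (99, 32) (83.1585, 32)]  |A|=792.8955
8. ⊥bis P6·P7 via (74.18,12.11): [(68.2234, 0) (99, 0) (99, 32) (83.9634, 32)]  |A|=733.0114
9. ⊥bis P6·P8 via (52.19,7.43): [(68.2234, 0) (99, 0) (99, 32) (83.9634, 32)]  |A|=733.0114
10. canonical 4-gon: [(68.2234, 0) (99, 0) (99, 32) (83.9634, 32)]
11. shoelace: 733.0114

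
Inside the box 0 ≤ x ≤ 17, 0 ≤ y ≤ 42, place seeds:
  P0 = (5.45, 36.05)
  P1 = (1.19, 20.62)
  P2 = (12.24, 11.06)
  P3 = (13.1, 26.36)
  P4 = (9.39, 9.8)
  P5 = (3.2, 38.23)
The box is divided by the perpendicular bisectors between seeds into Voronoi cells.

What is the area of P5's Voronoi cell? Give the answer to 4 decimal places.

1. box [0,17]×[0,42]: [(0, 0) (17, 0) (17, 42) (0, 42)]
2. ⊥bis P5·P0 via (4.325,37.14): [(0, 32.6761) (9.0338, 42) (0, 42)]  |A|=42.115
3. ⊥bis P5·P1 via (2.195,29.425): [(0, 32.6761) (9.0338, 42) (0, 42)]  |A|=42.115
4. ⊥bis P5·P2 via (7.72,24.645): [(0, 32.6761) (9.0338, 42) (0, 42)]  |A|=42.115
5. ⊥bis P5·P3 via (8.15,32.295): [(0, 32.6761) (9.0338, 42) (0, 42)]  |A|=42.115
6. ⊥bis P5·P4 via (6.295,24.015): [(0, 32.6761) (9.0338, 42) (0, 42)]  |A|=42.115
7. canonical 3-gon: [(0, 32.6761) (9.0338, 42) (0, 42)]
8. shoelace: 42.115

Area of P5's cell: 42.1150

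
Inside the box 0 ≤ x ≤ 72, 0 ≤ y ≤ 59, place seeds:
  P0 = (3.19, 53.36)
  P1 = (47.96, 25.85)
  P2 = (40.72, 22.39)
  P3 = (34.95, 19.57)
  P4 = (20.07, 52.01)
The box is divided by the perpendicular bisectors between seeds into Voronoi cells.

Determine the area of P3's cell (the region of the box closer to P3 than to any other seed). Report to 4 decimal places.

Area of P3's cell: 1214.0130

1. box [0,72]×[0,59]: [(0, 0) (72, 0) (72, 59) (0, 59)]
2. ⊥bis P3·P0 via (19.07,36.465): [(0, 18.5407) (0, 0) (72, 0) (72, 59) (43.0454, 59)]  |A|=3377.2066
3. ⊥bis P3·P1 via (41.455,22.71): [(29.9012, 46.6455) (0, 18.5407) (0, 0) (52.4172, 0)]  |A|=1499.7083
4. ⊥bis P3·P2 via (37.835,20.98): [(26.7424, 43.6765) (0, 18.5407) (0, 0) (48.0887, 0)]  |A|=1298.0833
5. ⊥bis P3·P4 via (27.51,35.79): [(30.0316, 36.9466) (9.6226, 27.5852) (0, 18.5407) (0, 0) (48.0887, 0)]  |A|=1214.013
6. canonical 5-gon: [(30.0316, 36.9466) (9.6226, 27.5852) (0, 18.5407) (0, 0) (48.0887, 0)]
7. shoelace: 1214.013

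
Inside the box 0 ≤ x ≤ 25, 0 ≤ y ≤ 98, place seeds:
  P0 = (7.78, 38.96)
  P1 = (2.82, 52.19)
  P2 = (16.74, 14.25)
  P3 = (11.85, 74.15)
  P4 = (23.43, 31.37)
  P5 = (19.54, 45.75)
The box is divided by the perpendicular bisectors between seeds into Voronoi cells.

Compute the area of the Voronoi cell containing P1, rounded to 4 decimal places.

Area of P1's cell: 229.6733

1. box [0,25]×[0,98]: [(0, 0) (25, 0) (25, 98) (0, 98)]
2. ⊥bis P1·P0 via (5.3,45.575): [(0, 43.588) (25, 52.9606) (25, 98) (0, 98)]  |A|=1243.142
3. ⊥bis P1·P2 via (9.78,33.22): [(0, 43.588) (25, 52.9606) (25, 98) (0, 98)]  |A|=1243.142
4. ⊥bis P1·P3 via (7.335,63.17): [(0, 66.1862) (0, 43.588) (25, 52.9606) (25, 55.9061)]  |A|=319.2955
5. ⊥bis P1·P4 via (13.125,41.78): [(0, 66.1862) (0, 43.588) (24.0657, 52.6104) (25, 53.5352) (25, 55.9061)]  |A|=319.0271
6. ⊥bis P1·P5 via (11.18,48.97): [(15.3759, 59.8636) (0, 66.1862) (0, 43.588) (10.644, 47.5785)]  |A|=229.6733
7. canonical 4-gon: [(15.3759, 59.8636) (0, 66.1862) (0, 43.588) (10.644, 47.5785)]
8. shoelace: 229.6733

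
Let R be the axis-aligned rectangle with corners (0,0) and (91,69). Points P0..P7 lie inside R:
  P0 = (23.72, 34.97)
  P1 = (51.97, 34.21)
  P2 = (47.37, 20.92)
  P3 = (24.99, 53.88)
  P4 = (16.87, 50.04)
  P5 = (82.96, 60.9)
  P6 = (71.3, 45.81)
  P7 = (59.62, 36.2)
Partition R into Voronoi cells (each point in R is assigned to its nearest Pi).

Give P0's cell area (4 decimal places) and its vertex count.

Area of P0's cell: 1238.7927 (6 vertices)

1. box [0,91]×[0,69]: [(0, 0) (91, 0) (91, 69) (0, 69)]
2. ⊥bis P0·P1 via (37.845,34.59): [(0, 0) (36.9144, 0) (38.7707, 69) (0, 69)]  |A|=2611.1379
3. ⊥bis P0·P2 via (35.545,27.945): [(0, 0) (18.9434, 0) (37.7668, 31.685) (38.7707, 69) (0, 69)]  |A|=2326.4324
4. ⊥bis P0·P3 via (24.355,44.425): [(0, 46.0607) (0, 0) (18.9434, 0) (37.7668, 31.685) (38.0848, 43.5029)]  |A|=1395.3427
5. ⊥bis P0·P4 via (20.295,42.505): [(24.4979, 44.4154) (0, 33.28) (0, 0) (18.9434, 0) (37.7668, 31.685) (38.0848, 43.5029)]  |A|=1238.7927
6. ⊥bis P0·P5 via (53.34,47.935): [(24.4979, 44.4154) (0, 33.28) (0, 0) (18.9434, 0) (37.7668, 31.685) (38.0848, 43.5029)]  |A|=1238.7927
7. ⊥bis P0·P6 via (47.51,40.39): [(24.4979, 44.4154) (0, 33.28) (0, 0) (18.9434, 0) (37.7668, 31.685) (38.0848, 43.5029)]  |A|=1238.7927
8. ⊥bis P0·P7 via (41.67,35.585): [(24.4979, 44.4154) (0, 33.28) (0, 0) (18.9434, 0) (37.7668, 31.685) (38.0848, 43.5029)]  |A|=1238.7927
9. canonical 6-gon: [(24.4979, 44.4154) (0, 33.28) (0, 0) (18.9434, 0) (37.7668, 31.685) (38.0848, 43.5029)]
10. shoelace: 1238.7927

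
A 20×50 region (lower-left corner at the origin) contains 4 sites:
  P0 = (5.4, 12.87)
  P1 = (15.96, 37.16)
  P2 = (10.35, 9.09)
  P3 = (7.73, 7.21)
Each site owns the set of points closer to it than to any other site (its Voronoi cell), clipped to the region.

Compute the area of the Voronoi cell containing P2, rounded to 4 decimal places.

1. box [0,20]×[0,50]: [(0, 0) (20, 0) (20, 50) (0, 50)]
2. ⊥bis P2·P0 via (7.875,10.98): [(0, 0.6675) (0, 0) (20, 0) (20, 26.858)]  |A|=275.2548
3. ⊥bis P2·P1 via (13.155,23.125): [(16.6205, 22.4324) (0, 0.6675) (0, 0) (20, 0) (20, 21.757)]  |A|=266.6353
4. ⊥bis P2·P3 via (9.04,8.15): [(16.6205, 22.4324) (7.4287, 10.3955) (14.8881, 0) (20, 0) (20, 21.757)]  |A|=186.771
5. canonical 5-gon: [(16.6205, 22.4324) (7.4287, 10.3955) (14.8881, 0) (20, 0) (20, 21.757)]
6. shoelace: 186.771

Area of P2's cell: 186.7710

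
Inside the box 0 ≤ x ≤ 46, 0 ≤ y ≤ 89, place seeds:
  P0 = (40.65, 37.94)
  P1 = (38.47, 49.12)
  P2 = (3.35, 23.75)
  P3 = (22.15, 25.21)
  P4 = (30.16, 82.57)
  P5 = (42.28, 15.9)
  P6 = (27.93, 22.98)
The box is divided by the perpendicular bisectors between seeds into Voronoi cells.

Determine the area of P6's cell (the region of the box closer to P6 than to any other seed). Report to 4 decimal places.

Area of P6's cell: 350.5618

1. box [0,46]×[0,89]: [(0, 0) (46, 0) (46, 89) (0, 89)]
2. ⊥bis P6·P0 via (34.29,30.46): [(0, 59.6157) (0, 0) (46, 0) (46, 20.5034)]  |A|=1842.7379
3. ⊥bis P6·P1 via (33.2,36.05): [(22.769, 40.2559) (0, 49.4367) (0, 0) (46, 0) (46, 20.5034)]  |A|=1726.8551
4. ⊥bis P6·P2 via (15.64,23.365): [(22.769, 40.2559) (16.2515, 42.8839) (14.9081, 0) (46, 0) (46, 20.5034)]  |A|=1005.4883
5. ⊥bis P6·P3 via (25.04,24.095): [(29.174, 34.81) (15.7438, 0) (46, 0) (46, 20.5034)]  |A|=699.1034
6. ⊥bis P6·P4 via (29.045,52.775): [(29.174, 34.81) (15.7438, 0) (46, 0) (46, 20.5034)]  |A|=699.1034
7. ⊥bis P6·P5 via (35.105,19.44): [(38.6944, 26.7151) (29.174, 34.81) (15.7438, 0) (25.5137, 0)]  |A|=350.5618
8. canonical 4-gon: [(38.6944, 26.7151) (29.174, 34.81) (15.7438, 0) (25.5137, 0)]
9. shoelace: 350.5618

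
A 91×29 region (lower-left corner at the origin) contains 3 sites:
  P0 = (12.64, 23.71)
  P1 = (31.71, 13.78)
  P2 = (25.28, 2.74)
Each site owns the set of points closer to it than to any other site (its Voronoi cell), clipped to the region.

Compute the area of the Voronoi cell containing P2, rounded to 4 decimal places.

Area of P2's cell: 306.0652

1. box [0,91]×[0,29]: [(0, 0) (91, 0) (91, 29) (0, 29)]
2. ⊥bis P2·P0 via (18.96,13.225): [(0, 1.7966) (0, 0) (91, 0) (91, 29) (45.131, 29)]  |A|=2025.1404
3. ⊥bis P2·P1 via (28.495,8.26): [(19.4565, 13.5243) (0, 1.7966) (0, 0) (42.677, 0)]  |A|=306.0652
4. canonical 4-gon: [(19.4565, 13.5243) (0, 1.7966) (0, 0) (42.677, 0)]
5. shoelace: 306.0652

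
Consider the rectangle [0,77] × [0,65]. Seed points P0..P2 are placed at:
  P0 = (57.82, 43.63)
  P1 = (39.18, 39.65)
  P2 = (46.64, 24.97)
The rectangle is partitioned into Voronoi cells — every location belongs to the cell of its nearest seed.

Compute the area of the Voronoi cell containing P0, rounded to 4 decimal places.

1. box [0,77]×[0,65]: [(0, 0) (77, 0) (77, 65) (0, 65)]
2. ⊥bis P0·P1 via (48.5,41.64): [(57.3909, 0) (77, 0) (77, 65) (43.5122, 65)]  |A|=1725.6482
3. ⊥bis P0·P2 via (52.23,34.3): [(49.75, 35.7859) (77, 19.4592) (77, 65) (43.5122, 65)]  |A|=1109.6519
4. canonical 4-gon: [(49.75, 35.7859) (77, 19.4592) (77, 65) (43.5122, 65)]
5. shoelace: 1109.6519

Area of P0's cell: 1109.6519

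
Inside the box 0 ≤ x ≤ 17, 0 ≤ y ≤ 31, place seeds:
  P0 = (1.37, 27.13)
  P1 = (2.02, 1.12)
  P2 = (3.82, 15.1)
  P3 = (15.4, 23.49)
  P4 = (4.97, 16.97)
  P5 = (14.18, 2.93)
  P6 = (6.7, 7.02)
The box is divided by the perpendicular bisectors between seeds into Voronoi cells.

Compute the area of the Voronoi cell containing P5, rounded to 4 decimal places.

Area of P5's cell: 74.4057

1. box [0,17]×[0,31]: [(0, 0) (17, 0) (17, 31) (0, 31)]
2. ⊥bis P5·P0 via (7.775,15.03): [(0, 10.9144) (0, 0) (17, 0) (17, 19.9132)]  |A|=262.0341
3. ⊥bis P5·P1 via (8.1,2.025): [(6.2819, 14.2396) (8.4014, 0) (17, 0) (17, 19.9132)]  |A|=167.9362
4. ⊥bis P5·P2 via (9,9.015): [(7.2778, 7.5489) (8.4014, 0) (17, 0) (17, 15.8252)]  |A|=109.383
5. ⊥bis P5·P3 via (14.79,13.21): [(13.9841, 13.2578) (7.2778, 7.5489) (8.4014, 0) (17, 0) (17, 13.0789)]  |A|=105.2417
6. ⊥bis P5·P4 via (9.575,9.95): [(14.565, 13.2234) (11.8563, 11.4465) (7.2778, 7.5489) (8.4014, 0) (17, 0) (17, 13.0789)]  |A|=104.6789
7. ⊥bis P5·P6 via (10.44,4.975): [(14.938, 13.2012) (8.2556, 0.98) (8.4014, 0) (17, 0) (17, 13.0789)]  |A|=74.4057
8. canonical 5-gon: [(14.938, 13.2012) (8.2556, 0.98) (8.4014, 0) (17, 0) (17, 13.0789)]
9. shoelace: 74.4057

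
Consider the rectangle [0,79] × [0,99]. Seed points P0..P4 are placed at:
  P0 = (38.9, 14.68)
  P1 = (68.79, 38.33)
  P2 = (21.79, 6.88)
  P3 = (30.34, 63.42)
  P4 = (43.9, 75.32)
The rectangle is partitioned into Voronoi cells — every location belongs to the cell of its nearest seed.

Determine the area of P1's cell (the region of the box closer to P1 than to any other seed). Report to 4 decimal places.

Area of P1's cell: 1490.0745

1. box [0,79]×[0,99]: [(0, 0) (79, 0) (79, 99) (0, 99)]
2. ⊥bis P1·P0 via (53.845,26.505): [(0, 94.5569) (74.8167, 0) (79, 0) (79, 99) (0, 99)]  |A|=4283.7844
3. ⊥bis P1·P2 via (45.29,22.605): [(0, 94.5569) (74.8167, 0) (79, 0) (79, 99) (0, 99)]  |A|=4283.7844
4. ⊥bis P1·P3 via (49.565,50.875): [(42.7844, 40.4839) (74.8167, 0) (79, 0) (79, 95.9836)]  |A|=1822.73
5. ⊥bis P1·P4 via (56.345,56.825): [(51.1795, 53.3492) (42.7844, 40.4839) (74.8167, 0) (79, 0) (79, 72.0692)]  |A|=1490.0745
6. canonical 5-gon: [(51.1795, 53.3492) (42.7844, 40.4839) (74.8167, 0) (79, 0) (79, 72.0692)]
7. shoelace: 1490.0745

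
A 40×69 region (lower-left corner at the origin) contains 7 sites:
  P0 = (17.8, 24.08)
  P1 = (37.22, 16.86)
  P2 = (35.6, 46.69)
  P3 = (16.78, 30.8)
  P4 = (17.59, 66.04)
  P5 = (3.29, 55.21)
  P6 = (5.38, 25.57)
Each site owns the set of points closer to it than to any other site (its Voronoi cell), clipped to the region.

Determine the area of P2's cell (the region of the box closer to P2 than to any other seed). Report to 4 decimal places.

1. box [0,40]×[0,69]: [(0, 0) (40, 0) (40, 69) (0, 69)]
2. ⊥bis P2·P0 via (26.7,35.385): [(0, 56.4049) (40, 24.9144) (40, 69) (0, 69)]  |A|=1133.6137
3. ⊥bis P2·P1 via (36.41,31.775): [(0, 56.4049) (31.6162, 31.5147) (40, 31.97) (40, 69) (0, 69)]  |A|=1104.0375
4. ⊥bis P2·P3 via (26.19,38.745): [(32.2649, 31.5499) (40, 31.97) (40, 69) (0.6453, 69)]  |A|=880.1345
5. ⊥bis P2·P4 via (26.595,56.365): [(18.0378, 48.4004) (32.2649, 31.5499) (40, 31.97) (40, 68.8417)]  |A|=473.0501
6. ⊥bis P2·P5 via (19.445,50.95): [(19.0117, 49.3069) (18.5978, 47.7372) (32.2649, 31.5499) (40, 31.97) (40, 68.8417)]  |A|=472.4734
7. ⊥bis P2·P6 via (20.49,36.13): [(19.0117, 49.3069) (18.5978, 47.7372) (32.2649, 31.5499) (40, 31.97) (40, 68.8417)]  |A|=472.4734
8. canonical 5-gon: [(19.0117, 49.3069) (18.5978, 47.7372) (32.2649, 31.5499) (40, 31.97) (40, 68.8417)]
9. shoelace: 472.4734

Area of P2's cell: 472.4734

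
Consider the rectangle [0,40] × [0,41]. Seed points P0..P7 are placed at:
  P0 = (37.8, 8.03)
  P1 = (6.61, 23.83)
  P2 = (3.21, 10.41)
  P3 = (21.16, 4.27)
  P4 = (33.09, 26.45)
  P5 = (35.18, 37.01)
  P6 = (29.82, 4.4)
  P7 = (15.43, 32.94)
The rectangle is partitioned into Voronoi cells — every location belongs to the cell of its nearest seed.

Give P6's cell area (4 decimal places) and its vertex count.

Area of P6's cell: 121.1369 (4 vertices)

1. box [0,40]×[0,41]: [(0, 0) (40, 0) (40, 41) (0, 41)]
2. ⊥bis P6·P0 via (33.81,6.215): [(0, 0) (36.6371, 0) (17.9867, 41) (0, 41)]  |A|=1119.7894
3. ⊥bis P6·P1 via (18.215,14.115): [(6.3988, 0) (36.6371, 0) (25.991, 23.4038)]  |A|=353.8463
4. ⊥bis P6·P2 via (16.515,7.405): [(17.9623, 13.8132) (14.8425, 0) (36.6371, 0) (25.991, 23.4038)]  |A|=295.5288
5. ⊥bis P6·P3 via (25.49,4.335): [(25.2176, 22.4799) (25.5551, 0) (36.6371, 0) (25.991, 23.4038)]  |A|=138.5301
6. ⊥bis P6·P4 via (31.455,15.425): [(25.3098, 16.3363) (25.5551, 0) (36.6371, 0) (29.4878, 15.7167)]  |A|=121.1369
7. ⊥bis P6·P5 via (32.5,20.705): [(25.3098, 16.3363) (25.5551, 0) (36.6371, 0) (29.4878, 15.7167)]  |A|=121.1369
8. ⊥bis P6·P7 via (22.625,18.67): [(25.3098, 16.3363) (25.5551, 0) (36.6371, 0) (29.4878, 15.7167)]  |A|=121.1369
9. canonical 4-gon: [(25.3098, 16.3363) (25.5551, 0) (36.6371, 0) (29.4878, 15.7167)]
10. shoelace: 121.1369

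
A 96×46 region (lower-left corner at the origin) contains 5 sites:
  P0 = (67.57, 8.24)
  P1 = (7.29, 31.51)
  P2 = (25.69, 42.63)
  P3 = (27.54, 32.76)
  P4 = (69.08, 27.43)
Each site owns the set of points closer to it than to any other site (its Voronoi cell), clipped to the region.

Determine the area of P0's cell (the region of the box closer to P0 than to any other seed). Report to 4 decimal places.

1. box [0,96]×[0,46]: [(0, 0) (96, 0) (96, 46) (0, 46)]
2. ⊥bis P0·P1 via (37.43,19.875): [(29.7576, 0) (96, 0) (96, 46) (47.5151, 46)]  |A|=2638.7279
3. ⊥bis P0·P2 via (46.63,25.435): [(33.3185, 9.2243) (29.7576, 0) (96, 0) (96, 46) (63.5171, 46)]  |A|=2344.4858
4. ⊥bis P0·P3 via (47.555,20.5): [(62.1698, 44.3593) (34.9979, 0) (96, 0) (96, 46) (63.5171, 46)]  |A|=2157.747
5. ⊥bis P0·P4 via (68.325,17.835): [(46.9527, 19.5167) (34.9979, 0) (96, 0) (96, 15.6573)]  |A|=979.2554
6. canonical 4-gon: [(46.9527, 19.5167) (34.9979, 0) (96, 0) (96, 15.6573)]
7. shoelace: 979.2554

Area of P0's cell: 979.2554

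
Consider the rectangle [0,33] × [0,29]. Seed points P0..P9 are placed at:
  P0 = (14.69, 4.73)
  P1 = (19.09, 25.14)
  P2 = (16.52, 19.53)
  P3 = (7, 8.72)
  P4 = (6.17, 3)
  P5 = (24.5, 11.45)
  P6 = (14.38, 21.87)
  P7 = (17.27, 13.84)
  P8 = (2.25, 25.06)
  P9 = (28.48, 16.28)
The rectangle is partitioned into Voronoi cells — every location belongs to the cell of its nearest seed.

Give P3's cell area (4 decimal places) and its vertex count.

1. box [0,33]×[0,29]: [(0, 0) (33, 0) (33, 29) (0, 29)]
2. ⊥bis P3·P0 via (10.845,6.725): [(0, 0) (7.3557, 0) (22.4025, 29) (0, 29)]  |A|=431.494
3. ⊥bis P3·P1 via (13.045,16.93): [(0, 26.535) (0, 0) (7.3557, 0) (15.2844, 15.2811)]  |A|=258.9874
4. ⊥bis P3·P2 via (11.76,14.125): [(0, 24.4816) (0, 0) (7.3557, 0) (13.7673, 12.3572)]  |A|=213.9712
5. ⊥bis P3·P4 via (6.585,5.86): [(0, 24.4816) (0, 6.8155) (10.1293, 5.3457) (13.7673, 12.3572)]  |A|=159.7921
6. ⊥bis P3·P5 via (15.75,10.085): [(0, 24.4816) (0, 6.8155) (10.1293, 5.3457) (13.7673, 12.3572)]  |A|=159.7921
7. ⊥bis P3·P6 via (10.69,15.295): [(9.9773, 15.695) (0, 21.2944) (0, 6.8155) (10.1293, 5.3457) (13.7673, 12.3572)]  |A|=143.8923
8. ⊥bis P3·P7 via (12.135,11.28): [(9.9171, 15.7288) (0, 21.2944) (0, 6.8155) (10.1293, 5.3457) (12.661, 10.225)]  |A|=137.886
9. ⊥bis P3·P8 via (4.625,16.89): [(9.9171, 15.7288) (6.7482, 17.5072) (0, 15.5455) (0, 6.8155) (10.1293, 5.3457) (12.661, 10.225)]  |A|=118.4887
10. ⊥bis P3·P9 via (17.74,12.5): [(9.9171, 15.7288) (6.7482, 17.5072) (0, 15.5455) (0, 6.8155) (10.1293, 5.3457) (12.661, 10.225)]  |A|=118.4887
11. canonical 6-gon: [(9.9171, 15.7288) (6.7482, 17.5072) (0, 15.5455) (0, 6.8155) (10.1293, 5.3457) (12.661, 10.225)]
12. shoelace: 118.4887

Area of P3's cell: 118.4887 (6 vertices)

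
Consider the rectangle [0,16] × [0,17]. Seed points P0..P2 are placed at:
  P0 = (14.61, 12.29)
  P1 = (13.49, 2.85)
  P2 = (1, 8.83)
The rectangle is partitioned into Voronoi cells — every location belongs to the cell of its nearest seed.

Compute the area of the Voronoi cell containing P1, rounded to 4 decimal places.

Area of P1's cell: 75.5030

1. box [0,16]×[0,17]: [(0, 0) (16, 0) (16, 17) (0, 17)]
2. ⊥bis P1·P0 via (14.05,7.57): [(0, 9.2369) (0, 0) (16, 0) (16, 7.3386)]  |A|=132.6047
3. ⊥bis P1·P2 via (7.245,5.84): [(8.3946, 8.241) (4.4489, 0) (16, 0) (16, 7.3386)]  |A|=75.503
4. canonical 4-gon: [(8.3946, 8.241) (4.4489, 0) (16, 0) (16, 7.3386)]
5. shoelace: 75.503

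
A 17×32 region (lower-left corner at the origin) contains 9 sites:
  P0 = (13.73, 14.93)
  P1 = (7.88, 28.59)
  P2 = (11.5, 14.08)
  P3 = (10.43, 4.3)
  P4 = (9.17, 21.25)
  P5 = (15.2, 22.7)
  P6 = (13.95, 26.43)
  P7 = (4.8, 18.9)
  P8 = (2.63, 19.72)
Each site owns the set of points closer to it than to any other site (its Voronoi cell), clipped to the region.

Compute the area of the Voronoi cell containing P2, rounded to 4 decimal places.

1. box [0,17]×[0,32]: [(0, 0) (17, 0) (17, 32) (0, 32)]
2. ⊥bis P2·P0 via (12.615,14.505): [(0, 0) (17, 0) (17, 3.0008) (5.9465, 32) (0, 32)]  |A|=383.7288
3. ⊥bis P2·P1 via (9.69,21.335): [(0, 18.9175) (0, 0) (17, 0) (17, 3.0008) (9.9837, 21.4083)]  |A|=286.9311
4. ⊥bis P2·P3 via (10.965,9.19): [(0, 18.9175) (0, 10.3896) (14.8009, 8.7703) (9.9837, 21.4083)]  |A|=132.1958
5. ⊥bis P2·P4 via (10.335,17.665): [(0, 14.3065) (0, 10.3896) (14.8009, 8.7703) (11.292, 17.976)]  |A|=87.3992
6. ⊥bis P2·P5 via (13.35,18.39): [(0, 14.3065) (0, 10.3896) (14.8009, 8.7703) (11.292, 17.976)]  |A|=87.3992
7. ⊥bis P2·P6 via (12.725,20.255): [(0, 14.3065) (0, 10.3896) (14.8009, 8.7703) (11.292, 17.976)]  |A|=87.3992
8. ⊥bis P2·P7 via (8.15,16.49): [(8.5865, 17.0968) (3.4869, 10.0082) (14.8009, 8.7703) (11.292, 17.976)]  |A|=57.2516
9. ⊥bis P2·P8 via (7.065,16.9): [(8.5865, 17.0968) (3.4869, 10.0082) (14.8009, 8.7703) (11.292, 17.976)]  |A|=57.2516
10. canonical 4-gon: [(8.5865, 17.0968) (3.4869, 10.0082) (14.8009, 8.7703) (11.292, 17.976)]
11. shoelace: 57.2516

Area of P2's cell: 57.2516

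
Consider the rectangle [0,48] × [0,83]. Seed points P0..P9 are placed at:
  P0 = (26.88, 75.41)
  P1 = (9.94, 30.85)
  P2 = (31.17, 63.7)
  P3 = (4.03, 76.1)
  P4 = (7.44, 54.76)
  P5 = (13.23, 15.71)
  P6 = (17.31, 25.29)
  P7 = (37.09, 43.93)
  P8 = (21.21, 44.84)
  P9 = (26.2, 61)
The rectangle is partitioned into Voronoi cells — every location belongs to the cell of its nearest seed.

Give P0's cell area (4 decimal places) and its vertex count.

Area of P0's cell: 384.5295 (5 vertices)

1. box [0,48]×[0,83]: [(0, 0) (48, 0) (48, 83) (0, 83)]
2. ⊥bis P0·P1 via (18.41,53.13): [(0, 60.1288) (48, 41.881) (48, 83) (0, 83)]  |A|=1535.765
3. ⊥bis P0·P2 via (29.025,69.555): [(0, 60.1288) (1.6171, 59.514) (48, 76.5066) (48, 83) (0, 83)]  |A|=732.7484
4. ⊥bis P0·P3 via (15.455,75.755): [(15.1139, 64.4586) (48, 76.5066) (48, 83) (15.6738, 83)]  |A|=406.4585
5. ⊥bis P0·P4 via (17.16,65.085): [(15.1888, 66.9407) (17.0658, 65.1737) (48, 76.5066) (48, 83) (15.6738, 83)]  |A|=404.063
6. ⊥bis P0·P5 via (20.055,45.56): [(15.1888, 66.9407) (17.0658, 65.1737) (48, 76.5066) (48, 83) (15.6738, 83)]  |A|=404.063
7. ⊥bis P0·P6 via (22.095,50.35): [(15.1888, 66.9407) (17.0658, 65.1737) (48, 76.5066) (48, 83) (15.6738, 83)]  |A|=404.063
8. ⊥bis P0·P7 via (31.985,59.67): [(15.1888, 66.9407) (17.0658, 65.1737) (48, 76.5066) (48, 83) (15.6738, 83)]  |A|=404.063
9. ⊥bis P0·P8 via (24.045,60.125): [(15.1888, 66.9407) (17.0658, 65.1737) (48, 76.5066) (48, 83) (15.6738, 83)]  |A|=404.063
10. ⊥bis P0·P9 via (26.54,68.205): [(15.2431, 68.7381) (25.477, 68.2552) (48, 76.5066) (48, 83) (15.6738, 83)]  |A|=384.5295
11. canonical 5-gon: [(15.2431, 68.7381) (25.477, 68.2552) (48, 76.5066) (48, 83) (15.6738, 83)]
12. shoelace: 384.5295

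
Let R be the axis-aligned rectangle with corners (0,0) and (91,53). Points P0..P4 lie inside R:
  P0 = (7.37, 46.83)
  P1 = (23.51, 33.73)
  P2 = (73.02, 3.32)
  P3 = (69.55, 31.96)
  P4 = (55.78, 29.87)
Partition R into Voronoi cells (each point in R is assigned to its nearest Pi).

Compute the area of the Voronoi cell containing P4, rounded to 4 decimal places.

1. box [0,91]×[0,53]: [(0, 0) (91, 0) (91, 53) (0, 53)]
2. ⊥bis P4·P0 via (31.575,38.35): [(18.1394, 0) (91, 0) (91, 53) (36.7075, 53)]  |A|=3369.5566
3. ⊥bis P4·P1 via (39.645,31.8): [(35.8412, 0) (91, 0) (91, 53) (42.1809, 53)]  |A|=2755.4151
4. ⊥bis P4·P2 via (64.4,16.595): [(35.8412, 0) (38.8433, 0) (91, 33.8675) (91, 53) (42.1809, 53)]  |A|=1872.2077
5. ⊥bis P4·P3 via (62.665,30.915): [(35.8412, 0) (38.8433, 0) (64.7991, 16.8542) (59.313, 53) (42.1809, 53)]  |A|=1048.8861
6. canonical 5-gon: [(35.8412, 0) (38.8433, 0) (64.7991, 16.8542) (59.313, 53) (42.1809, 53)]
7. shoelace: 1048.8861

Area of P4's cell: 1048.8861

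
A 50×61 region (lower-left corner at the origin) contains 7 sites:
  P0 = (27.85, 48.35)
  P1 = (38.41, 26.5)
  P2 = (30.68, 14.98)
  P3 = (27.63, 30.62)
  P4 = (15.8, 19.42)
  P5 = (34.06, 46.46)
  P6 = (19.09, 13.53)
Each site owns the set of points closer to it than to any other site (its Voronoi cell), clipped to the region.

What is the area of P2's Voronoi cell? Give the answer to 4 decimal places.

Area of P2's cell: 446.4676

1. box [0,50]×[0,61]: [(0, 0) (50, 0) (50, 61) (0, 61)]
2. ⊥bis P2·P0 via (29.265,31.665): [(0, 29.1831) (0, 0) (50, 0) (50, 33.4235)]  |A|=1565.165
3. ⊥bis P2·P1 via (34.545,20.74): [(19.4979, 30.8367) (0, 29.1831) (0, 0) (50, 0) (50, 10.3696)]  |A|=1213.5695
4. ⊥bis P2·P3 via (29.155,22.8): [(30.9526, 23.1505) (0, 17.1144) (0, 0) (50, 0) (50, 10.3696)]  |A|=942.3881
5. ⊥bis P2·P4 via (23.24,17.2): [(30.9526, 23.1505) (24.6488, 21.9212) (18.1077, 0) (50, 0) (50, 10.3696)]  |A|=532.9918
6. ⊥bis P2·P5 via (32.37,30.72): [(30.9526, 23.1505) (24.6488, 21.9212) (18.1077, 0) (50, 0) (50, 10.3696)]  |A|=532.9918
7. ⊥bis P2·P6 via (24.885,14.255): [(30.9526, 23.1505) (24.6488, 21.9212) (24.1394, 20.2143) (26.6684, 0) (50, 0) (50, 10.3696)]  |A|=446.4676
8. canonical 6-gon: [(30.9526, 23.1505) (24.6488, 21.9212) (24.1394, 20.2143) (26.6684, 0) (50, 0) (50, 10.3696)]
9. shoelace: 446.4676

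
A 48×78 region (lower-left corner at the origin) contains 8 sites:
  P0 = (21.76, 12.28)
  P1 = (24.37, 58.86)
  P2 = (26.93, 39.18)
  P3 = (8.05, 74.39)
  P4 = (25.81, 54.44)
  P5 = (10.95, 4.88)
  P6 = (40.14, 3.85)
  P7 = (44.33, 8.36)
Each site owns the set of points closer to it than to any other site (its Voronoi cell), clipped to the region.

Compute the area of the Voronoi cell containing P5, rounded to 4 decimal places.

1. box [0,48]×[0,78]: [(0, 0) (48, 0) (48, 78) (0, 78)]
2. ⊥bis P5·P0 via (16.355,8.58): [(0, 32.4716) (0, 0) (22.2285, 0)]  |A|=360.8962
3. ⊥bis P5·P1 via (17.66,31.87): [(0, 32.4716) (0, 0) (22.2285, 0)]  |A|=360.8962
4. ⊥bis P5·P2 via (18.94,22.03): [(1.6259, 30.0965) (0, 30.8539) (0, 0) (22.2285, 0)]  |A|=359.5812
5. ⊥bis P5·P3 via (9.5,39.635): [(1.6259, 30.0965) (0, 30.8539) (0, 0) (22.2285, 0)]  |A|=359.5812
6. ⊥bis P5·P4 via (18.38,29.66): [(1.6259, 30.0965) (0, 30.8539) (0, 0) (22.2285, 0)]  |A|=359.5812
7. ⊥bis P5·P6 via (25.545,4.365): [(1.6259, 30.0965) (0, 30.8539) (0, 0) (22.2285, 0)]  |A|=359.5812
8. ⊥bis P5·P7 via (27.64,6.62): [(1.6259, 30.0965) (0, 30.8539) (0, 0) (22.2285, 0)]  |A|=359.5812
9. canonical 4-gon: [(1.6259, 30.0965) (0, 30.8539) (0, 0) (22.2285, 0)]
10. shoelace: 359.5812

Area of P5's cell: 359.5812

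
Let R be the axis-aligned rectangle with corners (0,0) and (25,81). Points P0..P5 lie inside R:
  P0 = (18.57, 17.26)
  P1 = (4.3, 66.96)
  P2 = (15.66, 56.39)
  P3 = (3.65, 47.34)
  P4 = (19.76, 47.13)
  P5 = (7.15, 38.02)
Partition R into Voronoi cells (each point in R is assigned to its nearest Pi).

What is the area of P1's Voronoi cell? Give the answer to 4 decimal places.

Area of P1's cell: 397.3178

1. box [0,25]×[0,81]: [(0, 0) (25, 0) (25, 81) (0, 81)]
2. ⊥bis P1·P0 via (11.435,42.11): [(0, 38.8268) (25, 46.0048) (25, 81) (0, 81)]  |A|=964.6054
3. ⊥bis P1·P2 via (9.98,61.675): [(0, 50.9491) (25, 77.8176) (25, 81) (0, 81)]  |A|=415.4164
4. ⊥bis P1·P3 via (3.975,57.15): [(0, 57.2817) (5.716, 57.0923) (25, 77.8176) (25, 81) (0, 81)]  |A|=397.3178
5. ⊥bis P1·P4 via (12.03,57.045): [(0, 57.2817) (5.716, 57.0923) (25, 77.8176) (25, 81) (0, 81)]  |A|=397.3178
6. ⊥bis P1·P5 via (5.725,52.49): [(0, 57.2817) (5.716, 57.0923) (25, 77.8176) (25, 81) (0, 81)]  |A|=397.3178
7. canonical 5-gon: [(0, 57.2817) (5.716, 57.0923) (25, 77.8176) (25, 81) (0, 81)]
8. shoelace: 397.3178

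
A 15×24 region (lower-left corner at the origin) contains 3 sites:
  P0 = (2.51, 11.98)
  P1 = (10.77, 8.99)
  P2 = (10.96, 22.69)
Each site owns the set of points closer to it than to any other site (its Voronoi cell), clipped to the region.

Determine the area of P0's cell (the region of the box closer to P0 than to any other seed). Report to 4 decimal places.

Area of P0's cell: 119.8489

1. box [0,15]×[0,24]: [(0, 0) (15, 0) (15, 24) (0, 24)]
2. ⊥bis P0·P1 via (6.64,10.485): [(0, 0) (2.8446, 0) (11.5322, 24) (0, 24)]  |A|=172.5218
3. ⊥bis P0·P2 via (6.735,17.335): [(0, 22.6488) (0, 0) (2.8446, 0) (8.5899, 15.8716)]  |A|=119.8489
4. canonical 4-gon: [(0, 22.6488) (0, 0) (2.8446, 0) (8.5899, 15.8716)]
5. shoelace: 119.8489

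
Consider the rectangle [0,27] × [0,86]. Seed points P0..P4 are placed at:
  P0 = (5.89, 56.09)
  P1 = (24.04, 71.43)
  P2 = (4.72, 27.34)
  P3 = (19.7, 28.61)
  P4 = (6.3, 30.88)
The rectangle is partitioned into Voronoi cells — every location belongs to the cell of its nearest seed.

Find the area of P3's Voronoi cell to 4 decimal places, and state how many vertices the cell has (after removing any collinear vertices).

Area of P3's cell: 617.3590 (5 vertices)

1. box [0,27]×[0,86]: [(0, 0) (27, 0) (27, 86) (0, 86)]
2. ⊥bis P3·P0 via (12.795,42.35): [(0, 35.9199) (0, 0) (27, 0) (27, 49.4887)]  |A|=1153.016
3. ⊥bis P3·P1 via (21.87,50.02): [(0, 35.9199) (0, 0) (27, 0) (27, 49.4887)]  |A|=1153.016
4. ⊥bis P3·P2 via (12.21,27.975): [(11.065, 41.4806) (14.5817, 0) (27, 0) (27, 49.4887)]  |A|=651.8601
5. ⊥bis P3·P4 via (13,29.745): [(15.3531, 43.6356) (12.3735, 26.0466) (14.5817, 0) (27, 0) (27, 49.4887)]  |A|=617.359
6. canonical 5-gon: [(15.3531, 43.6356) (12.3735, 26.0466) (14.5817, 0) (27, 0) (27, 49.4887)]
7. shoelace: 617.359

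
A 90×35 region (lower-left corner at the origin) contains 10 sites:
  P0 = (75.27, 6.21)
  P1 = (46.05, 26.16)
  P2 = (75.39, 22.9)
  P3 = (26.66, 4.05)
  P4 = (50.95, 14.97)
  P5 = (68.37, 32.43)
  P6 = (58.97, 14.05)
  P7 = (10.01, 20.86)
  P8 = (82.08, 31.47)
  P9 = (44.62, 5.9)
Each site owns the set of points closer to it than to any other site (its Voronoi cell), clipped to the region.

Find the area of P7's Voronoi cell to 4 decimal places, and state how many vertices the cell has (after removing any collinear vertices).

1. box [0,90]×[0,35]: [(0, 0) (90, 0) (90, 35) (0, 35)]
2. ⊥bis P7·P0 via (42.64,13.535): [(0, 0) (39.6016, 0) (47.4586, 35) (0, 35)]  |A|=1523.5531
3. ⊥bis P7·P1 via (28.03,23.51): [(0, 0) (31.4874, 0) (26.3403, 35) (0, 35)]  |A|=1011.9838
4. ⊥bis P7·P2 via (42.7,21.88): [(0, 0) (31.4874, 0) (26.3403, 35) (0, 35)]  |A|=1011.9838
5. ⊥bis P7·P3 via (18.335,12.455): [(0, 0) (5.7603, 0) (28.2164, 22.2424) (26.3403, 35) (0, 35)]  |A|=725.8687
6. ⊥bis P7·P4 via (30.48,17.915): [(0, 0) (5.7603, 0) (28.2164, 22.2424) (26.3403, 35) (0, 35)]  |A|=725.8687
7. ⊥bis P7·P5 via (39.19,26.645): [(0, 0) (5.7603, 0) (28.2164, 22.2424) (26.3403, 35) (0, 35)]  |A|=725.8687
8. ⊥bis P7·P6 via (34.49,17.455): [(0, 0) (5.7603, 0) (28.2164, 22.2424) (26.3403, 35) (0, 35)]  |A|=725.8687
9. ⊥bis P7·P8 via (46.045,26.165): [(0, 0) (5.7603, 0) (28.2164, 22.2424) (26.3403, 35) (0, 35)]  |A|=725.8687
10. ⊥bis P7·P9 via (27.315,13.38): [(0, 0) (5.7603, 0) (28.2164, 22.2424) (26.3403, 35) (0, 35)]  |A|=725.8687
11. canonical 5-gon: [(0, 0) (5.7603, 0) (28.2164, 22.2424) (26.3403, 35) (0, 35)]
12. shoelace: 725.8687

Area of P7's cell: 725.8687 (5 vertices)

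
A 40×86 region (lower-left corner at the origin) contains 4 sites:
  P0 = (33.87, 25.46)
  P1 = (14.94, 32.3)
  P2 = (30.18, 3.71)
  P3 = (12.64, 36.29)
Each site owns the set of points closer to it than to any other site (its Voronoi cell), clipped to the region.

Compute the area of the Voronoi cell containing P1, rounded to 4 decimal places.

1. box [0,40]×[0,86]: [(0, 0) (40, 0) (40, 86) (0, 86)]
2. ⊥bis P1·P0 via (24.405,28.88): [(0, 0) (13.9698, 0) (40, 72.0398) (40, 86) (0, 86)]  |A|=2502.3925
3. ⊥bis P1·P2 via (22.56,18.005): [(0, 5.9793) (19.9783, 16.6288) (40, 72.0398) (40, 86) (0, 86)]  |A|=2326.5144
4. ⊥bis P1·P3 via (13.79,34.295): [(0, 26.3459) (0, 5.9793) (19.9783, 16.6288) (29.669, 43.4483)]  |A|=518.4305
5. canonical 4-gon: [(0, 26.3459) (0, 5.9793) (19.9783, 16.6288) (29.669, 43.4483)]
6. shoelace: 518.4305

Area of P1's cell: 518.4305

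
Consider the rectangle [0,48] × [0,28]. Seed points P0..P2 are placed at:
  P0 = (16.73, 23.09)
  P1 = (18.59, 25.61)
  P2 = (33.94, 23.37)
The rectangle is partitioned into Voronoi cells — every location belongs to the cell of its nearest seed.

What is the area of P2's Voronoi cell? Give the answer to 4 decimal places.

Area of P2's cell: 623.2949

1. box [0,48]×[0,28]: [(0, 0) (48, 0) (48, 28) (0, 28)]
2. ⊥bis P2·P0 via (25.335,23.23): [(25.7129, 0) (48, 0) (48, 28) (25.2574, 28)]  |A|=630.4153
3. ⊥bis P2·P1 via (26.265,24.49): [(25.4098, 18.6299) (25.7129, 0) (48, 0) (48, 28) (26.7772, 28)]  |A|=623.2949
4. canonical 5-gon: [(25.4098, 18.6299) (25.7129, 0) (48, 0) (48, 28) (26.7772, 28)]
5. shoelace: 623.2949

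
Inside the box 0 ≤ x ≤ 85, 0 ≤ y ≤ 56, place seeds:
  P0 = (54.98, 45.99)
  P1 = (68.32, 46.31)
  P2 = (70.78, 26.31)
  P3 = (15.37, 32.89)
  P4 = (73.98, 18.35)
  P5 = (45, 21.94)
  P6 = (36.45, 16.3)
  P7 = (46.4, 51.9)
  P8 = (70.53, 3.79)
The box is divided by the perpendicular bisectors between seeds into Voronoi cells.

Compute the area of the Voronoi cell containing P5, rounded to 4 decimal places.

Area of P5's cell: 514.5715

1. box [0,85]×[0,56]: [(0, 0) (85, 0) (85, 56) (0, 56)]
2. ⊥bis P5·P0 via (49.99,33.965): [(0, 54.7093) (0, 0) (85, 0) (85, 19.4369)]  |A|=3151.2149
3. ⊥bis P5·P1 via (56.66,34.125): [(62.0625, 28.9553) (0, 54.7093) (0, 0) (85, 0) (85, 7.0061)]  |A|=3008.6479
4. ⊥bis P5·P2 via (57.89,24.125): [(56.6935, 31.1832) (0, 54.7093) (0, 0) (61.9795, 0)]  |A|=2517.192
5. ⊥bis P5·P3 via (30.185,27.415): [(56.6935, 31.1832) (34.9171, 40.2198) (20.0536, 0) (61.9795, 0)]  |A|=1158.7718
6. ⊥bis P5·P4 via (59.49,20.145): [(59.0993, 16.991) (56.6935, 31.1832) (34.9171, 40.2198) (20.0536, 0) (56.9945, 0)]  |A|=1116.4217
7. ⊥bis P5·P6 via (40.725,19.12): [(59.0993, 16.991) (56.6935, 31.1832) (34.9171, 40.2198) (32.0048, 32.3394) (53.3375, 0) (56.9945, 0)]  |A|=578.231
8. ⊥bis P5·P7 via (45.7,36.92): [(59.0993, 16.991) (56.6935, 31.1832) (42.5097, 37.0691) (33.9014, 37.4713) (32.0048, 32.3394) (53.3375, 0) (56.9945, 0)]  |A|=566.197
9. ⊥bis P5·P8 via (57.765,12.865): [(58.7619, 14.2672) (59.0993, 16.991) (56.6935, 31.1832) (42.5097, 37.0691) (33.9014, 37.4713) (32.0048, 32.3394) (51.0665, 3.4428)]  |A|=514.5715
10. canonical 7-gon: [(58.7619, 14.2672) (59.0993, 16.991) (56.6935, 31.1832) (42.5097, 37.0691) (33.9014, 37.4713) (32.0048, 32.3394) (51.0665, 3.4428)]
11. shoelace: 514.5715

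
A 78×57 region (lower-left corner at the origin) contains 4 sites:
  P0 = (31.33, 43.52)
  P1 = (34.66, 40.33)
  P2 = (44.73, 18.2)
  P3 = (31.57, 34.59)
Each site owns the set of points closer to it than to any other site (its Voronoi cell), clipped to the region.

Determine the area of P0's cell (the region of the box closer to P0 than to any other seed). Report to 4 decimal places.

Area of P0's cell: 710.2720

1. box [0,78]×[0,57]: [(0, 0) (78, 0) (78, 57) (0, 57)]
2. ⊥bis P0·P1 via (32.995,41.925): [(0, 7.4819) (47.4362, 57) (0, 57)]  |A|=1174.4746
3. ⊥bis P0·P2 via (38.03,30.86): [(0, 10.7335) (6.3179, 14.0772) (47.4362, 57) (0, 57)]  |A|=1164.2029
4. ⊥bis P0·P3 via (31.45,39.055): [(0, 38.2098) (30.2138, 39.0218) (47.4362, 57) (0, 57)]  |A|=710.272
5. canonical 4-gon: [(0, 38.2098) (30.2138, 39.0218) (47.4362, 57) (0, 57)]
6. shoelace: 710.272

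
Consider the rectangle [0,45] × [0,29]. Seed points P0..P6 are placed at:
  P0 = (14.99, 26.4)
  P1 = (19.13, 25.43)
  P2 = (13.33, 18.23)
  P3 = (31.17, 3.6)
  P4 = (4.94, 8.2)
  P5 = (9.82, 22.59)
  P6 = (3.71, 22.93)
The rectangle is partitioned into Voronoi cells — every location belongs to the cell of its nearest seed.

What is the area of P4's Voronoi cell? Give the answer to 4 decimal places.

1. box [0,45]×[0,29]: [(0, 0) (45, 0) (45, 29) (0, 29)]
2. ⊥bis P4·P0 via (9.965,17.3): [(0, 22.8027) (0, 0) (41.2944, 0)]  |A|=470.8104
3. ⊥bis P4·P1 via (12.035,16.815): [(14.46, 14.8179) (0, 22.8027) (0, 0) (32.4524, 0)]  |A|=405.3006
4. ⊥bis P4·P2 via (9.135,13.215): [(0, 20.8563) (0, 0) (24.9331, 0)]  |A|=260.0071
5. ⊥bis P4·P3 via (18.055,5.9): [(18.0326, 5.7722) (0, 20.8563) (0, 0) (17.0203, 0)]  |A|=237.1697
6. ⊥bis P4·P5 via (7.38,15.395): [(18.0326, 5.7722) (5.9485, 15.8804) (0, 17.8977) (0, 0) (17.0203, 0)]  |A|=228.37
7. ⊥bis P4·P6 via (4.325,15.565): [(18.0326, 5.7722) (6.1441, 15.7169) (0, 15.2038) (0, 0) (17.0203, 0)]  |A|=219.8051
8. canonical 5-gon: [(18.0326, 5.7722) (6.1441, 15.7169) (0, 15.2038) (0, 0) (17.0203, 0)]
9. shoelace: 219.8051

Area of P4's cell: 219.8051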